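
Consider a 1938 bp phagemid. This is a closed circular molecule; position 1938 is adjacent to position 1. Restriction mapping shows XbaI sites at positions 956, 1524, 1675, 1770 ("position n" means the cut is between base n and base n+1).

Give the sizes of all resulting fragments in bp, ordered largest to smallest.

1124, 568, 151, 95 bp

Circular molecule, 4 cuts → 4 fragments:
  1524 − 956 = 568 bp
  1675 − 1524 = 151 bp
  1770 − 1675 = 95 bp
  wrap: 1938 − 1770 + 956 = 1124 bp
Sorted largest to smallest: 1124, 568, 151, 95 bp.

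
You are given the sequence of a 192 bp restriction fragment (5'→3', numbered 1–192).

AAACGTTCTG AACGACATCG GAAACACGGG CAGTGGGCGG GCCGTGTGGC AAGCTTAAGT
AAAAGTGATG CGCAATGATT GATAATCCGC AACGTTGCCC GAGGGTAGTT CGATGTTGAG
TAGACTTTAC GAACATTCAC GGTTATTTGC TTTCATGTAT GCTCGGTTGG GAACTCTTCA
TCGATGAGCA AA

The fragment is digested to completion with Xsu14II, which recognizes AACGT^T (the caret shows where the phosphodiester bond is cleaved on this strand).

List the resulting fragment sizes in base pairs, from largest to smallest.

97, 89, 6 bp

Xsu14II sites (AACGTT) start at positions 2, 91.
Xsu14II cuts after base 5 of each site (before the last base), so after positions 6, 95.
Linear molecule, 2 cuts → 3 fragments:
  1–6 → 6 bp
  7–95 → 89 bp
  96–192 → 97 bp
Sorted largest to smallest: 97, 89, 6 bp.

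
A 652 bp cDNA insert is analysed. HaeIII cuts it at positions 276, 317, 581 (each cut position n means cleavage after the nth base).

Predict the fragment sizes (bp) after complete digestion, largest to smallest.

Linear molecule, 3 cuts → 4 fragments:
  276 − 0 = 276 bp
  317 − 276 = 41 bp
  581 − 317 = 264 bp
  652 − 581 = 71 bp
Sorted largest to smallest: 276, 264, 71, 41 bp.

276, 264, 71, 41 bp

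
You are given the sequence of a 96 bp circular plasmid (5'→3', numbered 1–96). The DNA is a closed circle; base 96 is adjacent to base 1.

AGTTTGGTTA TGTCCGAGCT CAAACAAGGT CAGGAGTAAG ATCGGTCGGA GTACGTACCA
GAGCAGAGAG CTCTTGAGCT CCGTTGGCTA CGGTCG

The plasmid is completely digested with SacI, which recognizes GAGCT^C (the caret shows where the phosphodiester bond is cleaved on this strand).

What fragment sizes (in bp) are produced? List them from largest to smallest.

52, 36, 8 bp

SacI sites (GAGCTC) start at positions 16, 68, 76.
SacI cuts after base 5 of each site (before the last base), so after positions 20, 72, 80.
Circular molecule, 3 cuts → 3 fragments:
  21–72 → 52 bp
  73–80 → 8 bp
  81–96 then 1–20 → 16 + 20 = 36 bp
Sorted largest to smallest: 52, 36, 8 bp.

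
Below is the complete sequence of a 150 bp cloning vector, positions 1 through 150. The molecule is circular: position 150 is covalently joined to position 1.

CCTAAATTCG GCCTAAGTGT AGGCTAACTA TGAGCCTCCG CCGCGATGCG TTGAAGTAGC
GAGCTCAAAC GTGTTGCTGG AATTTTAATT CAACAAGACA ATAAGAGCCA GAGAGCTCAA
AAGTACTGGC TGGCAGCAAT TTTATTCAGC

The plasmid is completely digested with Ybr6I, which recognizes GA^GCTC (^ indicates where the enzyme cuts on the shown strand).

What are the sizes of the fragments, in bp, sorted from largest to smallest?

98, 52 bp

Ybr6I sites (GAGCTC) start at positions 61, 113.
Ybr6I cuts after base 2 of each site, so after positions 62, 114.
Circular molecule, 2 cuts → 2 fragments:
  63–114 → 52 bp
  115–150 then 1–62 → 36 + 62 = 98 bp
Sorted largest to smallest: 98, 52 bp.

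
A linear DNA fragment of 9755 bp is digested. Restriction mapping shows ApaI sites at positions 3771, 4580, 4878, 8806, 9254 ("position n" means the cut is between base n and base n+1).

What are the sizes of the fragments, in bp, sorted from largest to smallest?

3928, 3771, 809, 501, 448, 298 bp

Linear molecule, 5 cuts → 6 fragments:
  3771 − 0 = 3771 bp
  4580 − 3771 = 809 bp
  4878 − 4580 = 298 bp
  8806 − 4878 = 3928 bp
  9254 − 8806 = 448 bp
  9755 − 9254 = 501 bp
Sorted largest to smallest: 3928, 3771, 809, 501, 448, 298 bp.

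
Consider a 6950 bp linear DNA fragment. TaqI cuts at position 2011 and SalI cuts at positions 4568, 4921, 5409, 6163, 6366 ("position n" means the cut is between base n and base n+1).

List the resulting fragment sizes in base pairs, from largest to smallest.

Combined cut positions (sorted): 2011, 4568, 4921, 5409, 6163, 6366.
Linear molecule, 6 cuts → 7 fragments:
  2011 − 0 = 2011 bp
  4568 − 2011 = 2557 bp
  4921 − 4568 = 353 bp
  5409 − 4921 = 488 bp
  6163 − 5409 = 754 bp
  6366 − 6163 = 203 bp
  6950 − 6366 = 584 bp
Sorted largest to smallest: 2557, 2011, 754, 584, 488, 353, 203 bp.

2557, 2011, 754, 584, 488, 353, 203 bp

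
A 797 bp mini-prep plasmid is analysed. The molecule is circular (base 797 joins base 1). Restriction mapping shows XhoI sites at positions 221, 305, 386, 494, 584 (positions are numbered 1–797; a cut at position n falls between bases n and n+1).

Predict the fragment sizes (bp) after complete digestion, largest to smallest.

434, 108, 90, 84, 81 bp

Circular molecule, 5 cuts → 5 fragments:
  305 − 221 = 84 bp
  386 − 305 = 81 bp
  494 − 386 = 108 bp
  584 − 494 = 90 bp
  wrap: 797 − 584 + 221 = 434 bp
Sorted largest to smallest: 434, 108, 90, 84, 81 bp.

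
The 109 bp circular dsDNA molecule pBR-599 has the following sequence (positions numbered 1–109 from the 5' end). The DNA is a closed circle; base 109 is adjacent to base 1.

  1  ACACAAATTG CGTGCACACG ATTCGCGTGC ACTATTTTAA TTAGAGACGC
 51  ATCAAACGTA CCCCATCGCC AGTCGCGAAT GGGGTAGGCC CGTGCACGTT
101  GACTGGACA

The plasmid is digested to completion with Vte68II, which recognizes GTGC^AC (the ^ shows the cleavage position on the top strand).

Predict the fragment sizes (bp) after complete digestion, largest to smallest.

65, 29, 15 bp

Vte68II sites (GTGCAC) start at positions 12, 27, 92.
Vte68II cuts after base 4 of each site, so after positions 15, 30, 95.
Circular molecule, 3 cuts → 3 fragments:
  16–30 → 15 bp
  31–95 → 65 bp
  96–109 then 1–15 → 14 + 15 = 29 bp
Sorted largest to smallest: 65, 29, 15 bp.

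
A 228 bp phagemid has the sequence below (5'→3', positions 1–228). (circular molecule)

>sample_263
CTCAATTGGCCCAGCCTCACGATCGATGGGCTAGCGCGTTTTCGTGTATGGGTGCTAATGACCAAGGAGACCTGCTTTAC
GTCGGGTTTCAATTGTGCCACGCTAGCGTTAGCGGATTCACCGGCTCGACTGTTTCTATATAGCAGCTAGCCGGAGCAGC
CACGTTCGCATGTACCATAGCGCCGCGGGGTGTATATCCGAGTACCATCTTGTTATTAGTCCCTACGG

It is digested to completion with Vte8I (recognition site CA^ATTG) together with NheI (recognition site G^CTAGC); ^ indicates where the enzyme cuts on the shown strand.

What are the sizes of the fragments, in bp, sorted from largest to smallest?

Vte8I sites (CAATTG) start at positions 3, 90.
Vte8I cuts after base 2 of each site, so after positions 4, 91.
NheI sites (GCTAGC) start at positions 30, 102, 146.
NheI cuts after the first base of each site, so after positions 30, 102, 146.
Combined cut positions: 4, 30, 91, 102, 146.
Circular molecule, 5 cuts → 5 fragments:
  5–30 → 26 bp
  31–91 → 61 bp
  92–102 → 11 bp
  103–146 → 44 bp
  147–228 then 1–4 → 82 + 4 = 86 bp
Sorted largest to smallest: 86, 61, 44, 26, 11 bp.

86, 61, 44, 26, 11 bp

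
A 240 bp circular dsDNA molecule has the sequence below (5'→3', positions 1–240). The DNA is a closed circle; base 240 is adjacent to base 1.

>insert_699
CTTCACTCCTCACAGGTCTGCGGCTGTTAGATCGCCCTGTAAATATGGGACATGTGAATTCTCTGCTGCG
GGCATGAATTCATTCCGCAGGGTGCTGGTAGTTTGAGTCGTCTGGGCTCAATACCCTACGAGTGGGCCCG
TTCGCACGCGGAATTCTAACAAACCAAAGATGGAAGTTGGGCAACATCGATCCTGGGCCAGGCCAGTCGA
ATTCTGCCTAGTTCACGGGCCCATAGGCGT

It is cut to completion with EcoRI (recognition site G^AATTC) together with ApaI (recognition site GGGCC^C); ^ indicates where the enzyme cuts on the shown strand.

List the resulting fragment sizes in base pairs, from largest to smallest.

65, 62, 58, 22, 20, 13 bp

EcoRI sites (GAATTC) start at positions 56, 76, 151, 209.
EcoRI cuts after the first base of each site, so after positions 56, 76, 151, 209.
ApaI sites (GGGCCC) start at positions 134, 227.
ApaI cuts after base 5 of each site (before the last base), so after positions 138, 231.
Combined cut positions: 56, 76, 138, 151, 209, 231.
Circular molecule, 6 cuts → 6 fragments:
  57–76 → 20 bp
  77–138 → 62 bp
  139–151 → 13 bp
  152–209 → 58 bp
  210–231 → 22 bp
  232–240 then 1–56 → 9 + 56 = 65 bp
Sorted largest to smallest: 65, 62, 58, 22, 20, 13 bp.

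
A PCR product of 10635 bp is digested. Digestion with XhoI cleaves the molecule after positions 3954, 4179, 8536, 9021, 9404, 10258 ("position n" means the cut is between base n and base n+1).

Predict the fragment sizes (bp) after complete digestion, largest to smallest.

4357, 3954, 854, 485, 383, 377, 225 bp

Linear molecule, 6 cuts → 7 fragments:
  3954 − 0 = 3954 bp
  4179 − 3954 = 225 bp
  8536 − 4179 = 4357 bp
  9021 − 8536 = 485 bp
  9404 − 9021 = 383 bp
  10258 − 9404 = 854 bp
  10635 − 10258 = 377 bp
Sorted largest to smallest: 4357, 3954, 854, 485, 383, 377, 225 bp.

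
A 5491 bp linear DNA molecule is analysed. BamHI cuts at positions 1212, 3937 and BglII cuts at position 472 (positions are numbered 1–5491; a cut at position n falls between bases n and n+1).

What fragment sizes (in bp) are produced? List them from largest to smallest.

2725, 1554, 740, 472 bp

Combined cut positions (sorted): 472, 1212, 3937.
Linear molecule, 3 cuts → 4 fragments:
  472 − 0 = 472 bp
  1212 − 472 = 740 bp
  3937 − 1212 = 2725 bp
  5491 − 3937 = 1554 bp
Sorted largest to smallest: 2725, 1554, 740, 472 bp.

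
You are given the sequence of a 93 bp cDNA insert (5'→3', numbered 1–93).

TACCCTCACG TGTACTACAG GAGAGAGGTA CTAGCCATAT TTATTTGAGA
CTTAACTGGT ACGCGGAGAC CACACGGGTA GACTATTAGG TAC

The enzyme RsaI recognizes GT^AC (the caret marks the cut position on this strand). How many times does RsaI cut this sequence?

4

GTAC occurs starting at positions 12, 28, 59, 90.
RsaI cuts at 4 sites.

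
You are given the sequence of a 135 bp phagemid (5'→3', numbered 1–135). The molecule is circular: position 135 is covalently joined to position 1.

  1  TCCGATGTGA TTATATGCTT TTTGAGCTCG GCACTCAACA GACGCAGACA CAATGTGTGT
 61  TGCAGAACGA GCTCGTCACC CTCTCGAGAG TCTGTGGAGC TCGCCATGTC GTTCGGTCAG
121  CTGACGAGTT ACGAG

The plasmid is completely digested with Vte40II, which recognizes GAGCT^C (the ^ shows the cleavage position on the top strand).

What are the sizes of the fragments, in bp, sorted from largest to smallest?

62, 45, 28 bp

Vte40II sites (GAGCTC) start at positions 24, 69, 97.
Vte40II cuts after base 5 of each site (before the last base), so after positions 28, 73, 101.
Circular molecule, 3 cuts → 3 fragments:
  29–73 → 45 bp
  74–101 → 28 bp
  102–135 then 1–28 → 34 + 28 = 62 bp
Sorted largest to smallest: 62, 45, 28 bp.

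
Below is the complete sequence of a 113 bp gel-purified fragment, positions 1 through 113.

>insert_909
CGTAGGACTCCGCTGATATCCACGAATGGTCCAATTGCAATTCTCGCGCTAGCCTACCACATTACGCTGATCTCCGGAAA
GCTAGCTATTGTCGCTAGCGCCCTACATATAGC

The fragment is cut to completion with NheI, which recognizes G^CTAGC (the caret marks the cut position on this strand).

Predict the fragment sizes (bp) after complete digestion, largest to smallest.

48, 33, 19, 13 bp

NheI sites (GCTAGC) start at positions 48, 81, 94.
NheI cuts after the first base of each site, so after positions 48, 81, 94.
Linear molecule, 3 cuts → 4 fragments:
  1–48 → 48 bp
  49–81 → 33 bp
  82–94 → 13 bp
  95–113 → 19 bp
Sorted largest to smallest: 48, 33, 19, 13 bp.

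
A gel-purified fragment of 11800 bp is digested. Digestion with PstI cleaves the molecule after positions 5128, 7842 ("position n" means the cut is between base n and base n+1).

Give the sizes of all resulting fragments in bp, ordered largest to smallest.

5128, 3958, 2714 bp

Linear molecule, 2 cuts → 3 fragments:
  5128 − 0 = 5128 bp
  7842 − 5128 = 2714 bp
  11800 − 7842 = 3958 bp
Sorted largest to smallest: 5128, 3958, 2714 bp.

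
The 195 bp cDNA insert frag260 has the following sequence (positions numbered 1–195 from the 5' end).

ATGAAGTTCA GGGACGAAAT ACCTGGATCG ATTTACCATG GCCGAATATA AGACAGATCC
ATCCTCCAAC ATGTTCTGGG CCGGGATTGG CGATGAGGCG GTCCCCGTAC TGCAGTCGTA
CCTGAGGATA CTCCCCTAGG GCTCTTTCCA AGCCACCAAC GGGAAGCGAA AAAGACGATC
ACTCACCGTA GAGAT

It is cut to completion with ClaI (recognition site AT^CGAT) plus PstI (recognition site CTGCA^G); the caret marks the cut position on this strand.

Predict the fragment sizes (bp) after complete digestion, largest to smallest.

The ClaI site (ATCGAT) starts at position 27.
ClaI cuts after base 2 of each site, so after position 28.
The PstI site (CTGCAG) starts at position 110.
PstI cuts after base 5 of each site (before the last base), so after position 114.
Combined cut positions: 28, 114.
Linear molecule, 2 cuts → 3 fragments:
  1–28 → 28 bp
  29–114 → 86 bp
  115–195 → 81 bp
Sorted largest to smallest: 86, 81, 28 bp.

86, 81, 28 bp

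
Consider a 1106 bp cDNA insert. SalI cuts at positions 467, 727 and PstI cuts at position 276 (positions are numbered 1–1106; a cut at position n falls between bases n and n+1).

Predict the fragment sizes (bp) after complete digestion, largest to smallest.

379, 276, 260, 191 bp

Combined cut positions (sorted): 276, 467, 727.
Linear molecule, 3 cuts → 4 fragments:
  276 − 0 = 276 bp
  467 − 276 = 191 bp
  727 − 467 = 260 bp
  1106 − 727 = 379 bp
Sorted largest to smallest: 379, 276, 260, 191 bp.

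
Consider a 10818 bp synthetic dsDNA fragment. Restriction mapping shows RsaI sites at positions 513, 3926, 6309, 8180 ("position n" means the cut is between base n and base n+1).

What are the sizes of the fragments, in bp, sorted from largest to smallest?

Linear molecule, 4 cuts → 5 fragments:
  513 − 0 = 513 bp
  3926 − 513 = 3413 bp
  6309 − 3926 = 2383 bp
  8180 − 6309 = 1871 bp
  10818 − 8180 = 2638 bp
Sorted largest to smallest: 3413, 2638, 2383, 1871, 513 bp.

3413, 2638, 2383, 1871, 513 bp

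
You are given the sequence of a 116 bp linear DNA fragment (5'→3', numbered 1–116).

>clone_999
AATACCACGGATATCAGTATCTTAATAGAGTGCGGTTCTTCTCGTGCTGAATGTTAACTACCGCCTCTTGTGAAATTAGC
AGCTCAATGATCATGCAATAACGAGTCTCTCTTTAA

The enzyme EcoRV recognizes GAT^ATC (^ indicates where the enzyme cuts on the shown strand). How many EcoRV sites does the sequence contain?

GATATC occurs starting at position 10.
EcoRV cuts at 1 site.

1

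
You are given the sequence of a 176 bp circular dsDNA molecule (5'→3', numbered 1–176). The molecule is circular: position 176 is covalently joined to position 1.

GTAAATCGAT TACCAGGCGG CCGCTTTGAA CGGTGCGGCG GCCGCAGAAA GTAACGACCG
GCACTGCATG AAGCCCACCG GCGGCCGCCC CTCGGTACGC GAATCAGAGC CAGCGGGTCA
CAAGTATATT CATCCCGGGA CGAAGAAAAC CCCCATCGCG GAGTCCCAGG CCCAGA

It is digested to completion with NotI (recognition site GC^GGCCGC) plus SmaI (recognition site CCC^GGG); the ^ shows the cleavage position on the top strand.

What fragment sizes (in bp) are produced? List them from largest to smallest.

58, 54, 43, 21 bp

NotI sites (GCGGCCGC) start at positions 17, 38, 81.
NotI cuts after base 2 of each site, so after positions 18, 39, 82.
The SmaI site (CCCGGG) starts at position 134.
SmaI cuts after base 3 of each site, so after position 136.
Combined cut positions: 18, 39, 82, 136.
Circular molecule, 4 cuts → 4 fragments:
  19–39 → 21 bp
  40–82 → 43 bp
  83–136 → 54 bp
  137–176 then 1–18 → 40 + 18 = 58 bp
Sorted largest to smallest: 58, 54, 43, 21 bp.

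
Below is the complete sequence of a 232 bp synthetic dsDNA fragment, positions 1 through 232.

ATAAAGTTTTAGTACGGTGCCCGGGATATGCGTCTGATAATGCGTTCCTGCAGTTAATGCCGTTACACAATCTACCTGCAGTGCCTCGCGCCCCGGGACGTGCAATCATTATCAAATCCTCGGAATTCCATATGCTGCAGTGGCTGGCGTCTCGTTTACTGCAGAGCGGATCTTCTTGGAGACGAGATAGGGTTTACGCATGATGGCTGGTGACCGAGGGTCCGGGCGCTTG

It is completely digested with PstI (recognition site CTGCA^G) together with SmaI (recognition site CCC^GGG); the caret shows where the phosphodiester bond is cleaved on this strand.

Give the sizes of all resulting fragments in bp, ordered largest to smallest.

PstI sites (CTGCAG) start at positions 48, 76, 135, 159.
PstI cuts after base 5 of each site (before the last base), so after positions 52, 80, 139, 163.
SmaI sites (CCCGGG) start at positions 20, 92.
SmaI cuts after base 3 of each site, so after positions 22, 94.
Combined cut positions: 22, 52, 80, 94, 139, 163.
Linear molecule, 6 cuts → 7 fragments:
  1–22 → 22 bp
  23–52 → 30 bp
  53–80 → 28 bp
  81–94 → 14 bp
  95–139 → 45 bp
  140–163 → 24 bp
  164–232 → 69 bp
Sorted largest to smallest: 69, 45, 30, 28, 24, 22, 14 bp.

69, 45, 30, 28, 24, 22, 14 bp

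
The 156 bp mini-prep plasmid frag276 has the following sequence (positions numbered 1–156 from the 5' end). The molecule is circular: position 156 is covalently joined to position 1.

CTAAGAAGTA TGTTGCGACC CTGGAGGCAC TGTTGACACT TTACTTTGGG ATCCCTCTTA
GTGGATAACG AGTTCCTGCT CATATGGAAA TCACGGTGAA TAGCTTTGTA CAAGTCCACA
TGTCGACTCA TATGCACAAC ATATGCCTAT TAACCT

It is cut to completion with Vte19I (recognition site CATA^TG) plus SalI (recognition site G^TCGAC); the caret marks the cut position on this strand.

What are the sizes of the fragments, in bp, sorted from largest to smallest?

Vte19I sites (CATATG) start at positions 81, 129, 140.
Vte19I cuts after base 4 of each site, so after positions 84, 132, 143.
The SalI site (GTCGAC) starts at position 122.
SalI cuts after the first base of each site, so after position 122.
Combined cut positions: 84, 122, 132, 143.
Circular molecule, 4 cuts → 4 fragments:
  85–122 → 38 bp
  123–132 → 10 bp
  133–143 → 11 bp
  144–156 then 1–84 → 13 + 84 = 97 bp
Sorted largest to smallest: 97, 38, 11, 10 bp.

97, 38, 11, 10 bp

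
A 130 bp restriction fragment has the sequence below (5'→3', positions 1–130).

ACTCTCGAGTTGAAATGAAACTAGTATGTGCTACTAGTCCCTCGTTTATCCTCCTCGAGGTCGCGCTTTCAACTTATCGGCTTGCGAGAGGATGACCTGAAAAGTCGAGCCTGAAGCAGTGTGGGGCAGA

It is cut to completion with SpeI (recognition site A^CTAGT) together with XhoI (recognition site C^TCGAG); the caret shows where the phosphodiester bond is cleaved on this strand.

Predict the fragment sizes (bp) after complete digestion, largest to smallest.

76, 21, 16, 13, 4 bp

SpeI sites (ACTAGT) start at positions 20, 33.
SpeI cuts after the first base of each site, so after positions 20, 33.
XhoI sites (CTCGAG) start at positions 4, 54.
XhoI cuts after the first base of each site, so after positions 4, 54.
Combined cut positions: 4, 20, 33, 54.
Linear molecule, 4 cuts → 5 fragments:
  1–4 → 4 bp
  5–20 → 16 bp
  21–33 → 13 bp
  34–54 → 21 bp
  55–130 → 76 bp
Sorted largest to smallest: 76, 21, 16, 13, 4 bp.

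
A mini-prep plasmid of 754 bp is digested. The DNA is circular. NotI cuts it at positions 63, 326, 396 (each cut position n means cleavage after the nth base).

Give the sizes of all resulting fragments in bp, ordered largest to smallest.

Circular molecule, 3 cuts → 3 fragments:
  326 − 63 = 263 bp
  396 − 326 = 70 bp
  wrap: 754 − 396 + 63 = 421 bp
Sorted largest to smallest: 421, 263, 70 bp.

421, 263, 70 bp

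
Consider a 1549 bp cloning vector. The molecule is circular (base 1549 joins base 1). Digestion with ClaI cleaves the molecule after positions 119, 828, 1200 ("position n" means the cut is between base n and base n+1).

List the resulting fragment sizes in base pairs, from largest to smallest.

709, 468, 372 bp

Circular molecule, 3 cuts → 3 fragments:
  828 − 119 = 709 bp
  1200 − 828 = 372 bp
  wrap: 1549 − 1200 + 119 = 468 bp
Sorted largest to smallest: 709, 468, 372 bp.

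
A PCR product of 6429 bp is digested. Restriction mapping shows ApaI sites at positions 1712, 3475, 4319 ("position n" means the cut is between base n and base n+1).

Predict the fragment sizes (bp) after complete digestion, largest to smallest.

2110, 1763, 1712, 844 bp

Linear molecule, 3 cuts → 4 fragments:
  1712 − 0 = 1712 bp
  3475 − 1712 = 1763 bp
  4319 − 3475 = 844 bp
  6429 − 4319 = 2110 bp
Sorted largest to smallest: 2110, 1763, 1712, 844 bp.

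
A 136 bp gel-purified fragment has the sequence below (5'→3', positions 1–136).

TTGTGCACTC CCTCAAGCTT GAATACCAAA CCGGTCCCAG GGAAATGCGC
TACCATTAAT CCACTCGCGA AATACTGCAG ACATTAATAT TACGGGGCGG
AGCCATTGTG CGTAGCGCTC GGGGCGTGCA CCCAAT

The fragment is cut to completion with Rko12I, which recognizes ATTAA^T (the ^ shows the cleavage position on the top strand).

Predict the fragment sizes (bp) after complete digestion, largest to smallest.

Rko12I sites (ATTAAT) start at positions 55, 83.
Rko12I cuts after base 5 of each site (before the last base), so after positions 59, 87.
Linear molecule, 2 cuts → 3 fragments:
  1–59 → 59 bp
  60–87 → 28 bp
  88–136 → 49 bp
Sorted largest to smallest: 59, 49, 28 bp.

59, 49, 28 bp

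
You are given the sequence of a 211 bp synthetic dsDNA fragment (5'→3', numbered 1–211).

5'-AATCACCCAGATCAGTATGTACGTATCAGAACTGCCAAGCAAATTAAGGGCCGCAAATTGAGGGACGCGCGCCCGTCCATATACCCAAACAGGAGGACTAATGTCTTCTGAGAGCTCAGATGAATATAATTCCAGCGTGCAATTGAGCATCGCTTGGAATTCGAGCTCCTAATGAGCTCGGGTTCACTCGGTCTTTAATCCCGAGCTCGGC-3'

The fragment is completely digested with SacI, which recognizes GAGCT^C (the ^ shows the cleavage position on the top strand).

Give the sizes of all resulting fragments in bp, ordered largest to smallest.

SacI sites (GAGCTC) start at positions 112, 163, 174, 203.
SacI cuts after base 5 of each site (before the last base), so after positions 116, 167, 178, 207.
Linear molecule, 4 cuts → 5 fragments:
  1–116 → 116 bp
  117–167 → 51 bp
  168–178 → 11 bp
  179–207 → 29 bp
  208–211 → 4 bp
Sorted largest to smallest: 116, 51, 29, 11, 4 bp.

116, 51, 29, 11, 4 bp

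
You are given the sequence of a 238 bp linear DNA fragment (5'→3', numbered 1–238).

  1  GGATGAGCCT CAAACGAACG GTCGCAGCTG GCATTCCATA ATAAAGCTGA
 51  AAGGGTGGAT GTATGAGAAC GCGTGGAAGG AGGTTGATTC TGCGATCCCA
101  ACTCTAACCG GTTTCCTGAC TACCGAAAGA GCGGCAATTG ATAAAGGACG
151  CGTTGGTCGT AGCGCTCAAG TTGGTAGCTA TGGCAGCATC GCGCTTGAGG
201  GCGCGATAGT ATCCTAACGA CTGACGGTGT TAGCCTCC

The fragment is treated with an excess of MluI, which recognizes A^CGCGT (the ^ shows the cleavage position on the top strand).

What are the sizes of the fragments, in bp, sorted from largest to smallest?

90, 79, 69 bp

MluI sites (ACGCGT) start at positions 69, 148.
MluI cuts after the first base of each site, so after positions 69, 148.
Linear molecule, 2 cuts → 3 fragments:
  1–69 → 69 bp
  70–148 → 79 bp
  149–238 → 90 bp
Sorted largest to smallest: 90, 79, 69 bp.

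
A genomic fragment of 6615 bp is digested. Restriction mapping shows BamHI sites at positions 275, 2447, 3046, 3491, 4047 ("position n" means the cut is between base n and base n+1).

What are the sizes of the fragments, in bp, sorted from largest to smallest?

Linear molecule, 5 cuts → 6 fragments:
  275 − 0 = 275 bp
  2447 − 275 = 2172 bp
  3046 − 2447 = 599 bp
  3491 − 3046 = 445 bp
  4047 − 3491 = 556 bp
  6615 − 4047 = 2568 bp
Sorted largest to smallest: 2568, 2172, 599, 556, 445, 275 bp.

2568, 2172, 599, 556, 445, 275 bp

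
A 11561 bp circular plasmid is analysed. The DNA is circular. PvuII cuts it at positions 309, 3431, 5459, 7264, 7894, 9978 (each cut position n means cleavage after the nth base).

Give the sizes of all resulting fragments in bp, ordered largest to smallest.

Circular molecule, 6 cuts → 6 fragments:
  3431 − 309 = 3122 bp
  5459 − 3431 = 2028 bp
  7264 − 5459 = 1805 bp
  7894 − 7264 = 630 bp
  9978 − 7894 = 2084 bp
  wrap: 11561 − 9978 + 309 = 1892 bp
Sorted largest to smallest: 3122, 2084, 2028, 1892, 1805, 630 bp.

3122, 2084, 2028, 1892, 1805, 630 bp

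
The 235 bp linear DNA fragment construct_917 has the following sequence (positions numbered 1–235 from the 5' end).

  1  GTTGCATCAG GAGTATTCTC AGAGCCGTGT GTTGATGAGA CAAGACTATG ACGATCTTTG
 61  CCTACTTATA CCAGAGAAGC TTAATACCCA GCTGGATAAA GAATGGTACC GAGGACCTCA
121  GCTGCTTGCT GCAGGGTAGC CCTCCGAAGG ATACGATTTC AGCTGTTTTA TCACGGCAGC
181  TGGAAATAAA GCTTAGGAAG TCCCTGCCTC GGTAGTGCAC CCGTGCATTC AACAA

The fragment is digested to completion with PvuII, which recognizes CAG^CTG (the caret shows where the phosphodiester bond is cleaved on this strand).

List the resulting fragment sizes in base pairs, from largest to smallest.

91, 56, 41, 30, 17 bp

PvuII sites (CAGCTG) start at positions 89, 119, 160, 177.
PvuII cuts after base 3 of each site, so after positions 91, 121, 162, 179.
Linear molecule, 4 cuts → 5 fragments:
  1–91 → 91 bp
  92–121 → 30 bp
  122–162 → 41 bp
  163–179 → 17 bp
  180–235 → 56 bp
Sorted largest to smallest: 91, 56, 41, 30, 17 bp.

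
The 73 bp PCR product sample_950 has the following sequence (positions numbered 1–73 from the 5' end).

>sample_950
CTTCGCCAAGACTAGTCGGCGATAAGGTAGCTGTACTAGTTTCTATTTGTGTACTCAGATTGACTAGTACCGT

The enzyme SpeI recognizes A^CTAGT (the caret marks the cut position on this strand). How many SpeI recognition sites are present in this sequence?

3

ACTAGT occurs starting at positions 11, 35, 63.
SpeI cuts at 3 sites.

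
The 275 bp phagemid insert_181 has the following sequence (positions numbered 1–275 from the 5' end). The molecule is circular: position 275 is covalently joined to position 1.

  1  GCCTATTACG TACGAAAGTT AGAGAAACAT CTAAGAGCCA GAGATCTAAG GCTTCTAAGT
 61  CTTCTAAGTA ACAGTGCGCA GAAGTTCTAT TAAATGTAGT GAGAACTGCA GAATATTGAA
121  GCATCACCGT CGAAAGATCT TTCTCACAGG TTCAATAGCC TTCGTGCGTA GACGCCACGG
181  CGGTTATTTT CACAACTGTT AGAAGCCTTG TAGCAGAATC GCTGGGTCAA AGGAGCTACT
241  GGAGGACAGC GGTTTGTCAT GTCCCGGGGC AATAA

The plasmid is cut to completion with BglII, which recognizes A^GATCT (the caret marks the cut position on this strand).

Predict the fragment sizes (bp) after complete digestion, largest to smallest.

BglII sites (AGATCT) start at positions 42, 135.
BglII cuts after the first base of each site, so after positions 42, 135.
Circular molecule, 2 cuts → 2 fragments:
  43–135 → 93 bp
  136–275 then 1–42 → 140 + 42 = 182 bp
Sorted largest to smallest: 182, 93 bp.

182, 93 bp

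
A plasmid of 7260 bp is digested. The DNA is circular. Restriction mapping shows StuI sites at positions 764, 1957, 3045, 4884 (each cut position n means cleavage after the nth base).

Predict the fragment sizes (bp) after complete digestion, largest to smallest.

3140, 1839, 1193, 1088 bp

Circular molecule, 4 cuts → 4 fragments:
  1957 − 764 = 1193 bp
  3045 − 1957 = 1088 bp
  4884 − 3045 = 1839 bp
  wrap: 7260 − 4884 + 764 = 3140 bp
Sorted largest to smallest: 3140, 1839, 1193, 1088 bp.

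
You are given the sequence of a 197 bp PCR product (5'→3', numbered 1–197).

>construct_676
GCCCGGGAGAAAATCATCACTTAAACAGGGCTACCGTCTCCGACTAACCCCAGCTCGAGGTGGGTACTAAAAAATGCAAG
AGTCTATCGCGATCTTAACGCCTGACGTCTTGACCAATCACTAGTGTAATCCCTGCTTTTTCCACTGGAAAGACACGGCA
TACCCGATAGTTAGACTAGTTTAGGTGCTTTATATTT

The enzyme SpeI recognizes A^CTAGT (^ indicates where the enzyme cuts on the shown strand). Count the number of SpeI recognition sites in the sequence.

ACTAGT occurs starting at positions 120, 175.
SpeI cuts at 2 sites.

2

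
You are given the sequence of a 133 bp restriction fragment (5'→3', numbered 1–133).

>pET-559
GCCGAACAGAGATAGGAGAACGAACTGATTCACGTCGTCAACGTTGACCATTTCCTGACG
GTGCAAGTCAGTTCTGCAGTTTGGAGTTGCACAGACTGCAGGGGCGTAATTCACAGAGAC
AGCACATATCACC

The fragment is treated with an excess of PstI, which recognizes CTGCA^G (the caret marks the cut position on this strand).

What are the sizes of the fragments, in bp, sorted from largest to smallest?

PstI sites (CTGCAG) start at positions 74, 96.
PstI cuts after base 5 of each site (before the last base), so after positions 78, 100.
Linear molecule, 2 cuts → 3 fragments:
  1–78 → 78 bp
  79–100 → 22 bp
  101–133 → 33 bp
Sorted largest to smallest: 78, 33, 22 bp.

78, 33, 22 bp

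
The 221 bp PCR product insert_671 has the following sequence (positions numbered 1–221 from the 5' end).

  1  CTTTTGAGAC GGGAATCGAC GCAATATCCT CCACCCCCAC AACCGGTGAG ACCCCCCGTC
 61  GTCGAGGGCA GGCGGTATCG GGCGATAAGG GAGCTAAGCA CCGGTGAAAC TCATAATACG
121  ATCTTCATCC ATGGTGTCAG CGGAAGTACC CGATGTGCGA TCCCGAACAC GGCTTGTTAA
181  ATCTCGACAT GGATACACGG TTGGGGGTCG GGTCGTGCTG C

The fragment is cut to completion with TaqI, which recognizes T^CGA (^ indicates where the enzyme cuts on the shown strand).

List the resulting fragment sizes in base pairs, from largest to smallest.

122, 46, 37, 16 bp

TaqI sites (TCGA) start at positions 16, 62, 184.
TaqI cuts after the first base of each site, so after positions 16, 62, 184.
Linear molecule, 3 cuts → 4 fragments:
  1–16 → 16 bp
  17–62 → 46 bp
  63–184 → 122 bp
  185–221 → 37 bp
Sorted largest to smallest: 122, 46, 37, 16 bp.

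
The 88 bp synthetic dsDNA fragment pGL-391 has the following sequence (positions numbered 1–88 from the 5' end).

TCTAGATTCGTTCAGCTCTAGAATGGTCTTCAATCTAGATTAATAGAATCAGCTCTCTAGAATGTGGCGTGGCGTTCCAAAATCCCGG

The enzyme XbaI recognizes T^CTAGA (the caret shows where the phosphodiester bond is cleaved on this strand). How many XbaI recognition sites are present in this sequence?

TCTAGA occurs starting at positions 1, 17, 34, 56.
XbaI cuts at 4 sites.

4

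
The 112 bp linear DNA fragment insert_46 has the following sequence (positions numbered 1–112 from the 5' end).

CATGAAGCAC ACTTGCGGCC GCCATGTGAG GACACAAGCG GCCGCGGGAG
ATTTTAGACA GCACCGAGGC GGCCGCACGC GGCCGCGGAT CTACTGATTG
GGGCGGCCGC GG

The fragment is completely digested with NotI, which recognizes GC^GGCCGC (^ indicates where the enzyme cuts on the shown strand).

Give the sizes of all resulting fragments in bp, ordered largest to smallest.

31, 24, 23, 16, 10, 8 bp

NotI sites (GCGGCCGC) start at positions 15, 38, 69, 79, 103.
NotI cuts after base 2 of each site, so after positions 16, 39, 70, 80, 104.
Linear molecule, 5 cuts → 6 fragments:
  1–16 → 16 bp
  17–39 → 23 bp
  40–70 → 31 bp
  71–80 → 10 bp
  81–104 → 24 bp
  105–112 → 8 bp
Sorted largest to smallest: 31, 24, 23, 16, 10, 8 bp.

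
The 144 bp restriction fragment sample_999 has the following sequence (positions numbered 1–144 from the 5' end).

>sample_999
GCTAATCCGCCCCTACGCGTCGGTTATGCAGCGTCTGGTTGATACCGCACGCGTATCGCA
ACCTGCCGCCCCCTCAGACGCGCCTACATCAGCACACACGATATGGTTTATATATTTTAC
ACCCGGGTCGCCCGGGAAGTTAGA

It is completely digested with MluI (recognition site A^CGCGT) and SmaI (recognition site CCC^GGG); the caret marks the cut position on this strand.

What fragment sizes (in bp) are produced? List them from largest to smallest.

75, 34, 15, 11, 9 bp

MluI sites (ACGCGT) start at positions 15, 49.
MluI cuts after the first base of each site, so after positions 15, 49.
SmaI sites (CCCGGG) start at positions 122, 131.
SmaI cuts after base 3 of each site, so after positions 124, 133.
Combined cut positions: 15, 49, 124, 133.
Linear molecule, 4 cuts → 5 fragments:
  1–15 → 15 bp
  16–49 → 34 bp
  50–124 → 75 bp
  125–133 → 9 bp
  134–144 → 11 bp
Sorted largest to smallest: 75, 34, 15, 11, 9 bp.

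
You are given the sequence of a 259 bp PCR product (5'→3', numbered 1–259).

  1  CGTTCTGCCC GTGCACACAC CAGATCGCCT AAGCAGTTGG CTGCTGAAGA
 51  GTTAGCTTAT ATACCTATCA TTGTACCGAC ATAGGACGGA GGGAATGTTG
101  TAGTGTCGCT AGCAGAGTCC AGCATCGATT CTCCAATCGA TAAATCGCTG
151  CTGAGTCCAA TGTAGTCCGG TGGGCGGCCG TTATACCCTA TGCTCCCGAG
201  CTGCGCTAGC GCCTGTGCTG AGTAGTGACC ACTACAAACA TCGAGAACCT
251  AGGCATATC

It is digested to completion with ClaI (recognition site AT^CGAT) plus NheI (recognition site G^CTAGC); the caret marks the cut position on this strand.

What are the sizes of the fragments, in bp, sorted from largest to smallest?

ClaI sites (ATCGAT) start at positions 124, 136.
ClaI cuts after base 2 of each site, so after positions 125, 137.
NheI sites (GCTAGC) start at positions 108, 205.
NheI cuts after the first base of each site, so after positions 108, 205.
Combined cut positions: 108, 125, 137, 205.
Linear molecule, 4 cuts → 5 fragments:
  1–108 → 108 bp
  109–125 → 17 bp
  126–137 → 12 bp
  138–205 → 68 bp
  206–259 → 54 bp
Sorted largest to smallest: 108, 68, 54, 17, 12 bp.

108, 68, 54, 17, 12 bp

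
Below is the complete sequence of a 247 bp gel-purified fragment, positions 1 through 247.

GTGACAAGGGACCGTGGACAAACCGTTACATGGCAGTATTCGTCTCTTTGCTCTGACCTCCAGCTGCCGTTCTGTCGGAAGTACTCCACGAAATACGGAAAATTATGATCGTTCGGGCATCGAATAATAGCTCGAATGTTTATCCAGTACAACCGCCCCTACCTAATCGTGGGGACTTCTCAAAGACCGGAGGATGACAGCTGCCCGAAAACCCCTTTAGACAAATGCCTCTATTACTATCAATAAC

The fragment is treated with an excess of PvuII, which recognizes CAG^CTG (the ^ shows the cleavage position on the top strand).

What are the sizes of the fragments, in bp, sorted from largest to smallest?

PvuII sites (CAGCTG) start at positions 61, 198.
PvuII cuts after base 3 of each site, so after positions 63, 200.
Linear molecule, 2 cuts → 3 fragments:
  1–63 → 63 bp
  64–200 → 137 bp
  201–247 → 47 bp
Sorted largest to smallest: 137, 63, 47 bp.

137, 63, 47 bp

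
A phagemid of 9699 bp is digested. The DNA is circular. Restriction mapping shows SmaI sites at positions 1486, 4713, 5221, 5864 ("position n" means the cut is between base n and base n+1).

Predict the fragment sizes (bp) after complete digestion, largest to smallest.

5321, 3227, 643, 508 bp

Circular molecule, 4 cuts → 4 fragments:
  4713 − 1486 = 3227 bp
  5221 − 4713 = 508 bp
  5864 − 5221 = 643 bp
  wrap: 9699 − 5864 + 1486 = 5321 bp
Sorted largest to smallest: 5321, 3227, 643, 508 bp.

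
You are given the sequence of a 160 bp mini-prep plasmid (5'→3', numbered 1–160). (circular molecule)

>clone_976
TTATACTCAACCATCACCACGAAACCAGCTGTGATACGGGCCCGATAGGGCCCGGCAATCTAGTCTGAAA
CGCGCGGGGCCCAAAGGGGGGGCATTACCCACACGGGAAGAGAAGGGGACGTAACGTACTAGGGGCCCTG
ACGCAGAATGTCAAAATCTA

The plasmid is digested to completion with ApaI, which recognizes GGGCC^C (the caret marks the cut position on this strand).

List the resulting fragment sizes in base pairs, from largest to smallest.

65, 56, 29, 10 bp

ApaI sites (GGGCCC) start at positions 38, 48, 77, 133.
ApaI cuts after base 5 of each site (before the last base), so after positions 42, 52, 81, 137.
Circular molecule, 4 cuts → 4 fragments:
  43–52 → 10 bp
  53–81 → 29 bp
  82–137 → 56 bp
  138–160 then 1–42 → 23 + 42 = 65 bp
Sorted largest to smallest: 65, 56, 29, 10 bp.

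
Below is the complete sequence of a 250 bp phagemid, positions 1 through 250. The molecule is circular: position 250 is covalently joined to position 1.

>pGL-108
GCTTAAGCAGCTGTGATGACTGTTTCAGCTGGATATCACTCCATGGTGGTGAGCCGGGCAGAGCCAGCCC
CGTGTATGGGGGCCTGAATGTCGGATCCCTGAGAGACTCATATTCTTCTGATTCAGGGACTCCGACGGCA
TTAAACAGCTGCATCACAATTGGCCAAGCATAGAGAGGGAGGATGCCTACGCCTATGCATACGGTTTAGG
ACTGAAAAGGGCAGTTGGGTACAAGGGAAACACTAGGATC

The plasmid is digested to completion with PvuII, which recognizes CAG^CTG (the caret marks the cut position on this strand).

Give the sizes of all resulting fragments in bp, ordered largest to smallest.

120, 112, 18 bp

PvuII sites (CAGCTG) start at positions 8, 26, 146.
PvuII cuts after base 3 of each site, so after positions 10, 28, 148.
Circular molecule, 3 cuts → 3 fragments:
  11–28 → 18 bp
  29–148 → 120 bp
  149–250 then 1–10 → 102 + 10 = 112 bp
Sorted largest to smallest: 120, 112, 18 bp.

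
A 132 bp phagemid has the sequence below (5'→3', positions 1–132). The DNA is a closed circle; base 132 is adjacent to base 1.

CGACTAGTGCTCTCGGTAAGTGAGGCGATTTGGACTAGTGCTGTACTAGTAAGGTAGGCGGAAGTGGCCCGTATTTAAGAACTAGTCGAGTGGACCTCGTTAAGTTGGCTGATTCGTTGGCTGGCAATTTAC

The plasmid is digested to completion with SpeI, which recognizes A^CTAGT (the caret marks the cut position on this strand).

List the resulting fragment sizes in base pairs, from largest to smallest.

SpeI sites (ACTAGT) start at positions 3, 34, 45, 81.
SpeI cuts after the first base of each site, so after positions 3, 34, 45, 81.
Circular molecule, 4 cuts → 4 fragments:
  4–34 → 31 bp
  35–45 → 11 bp
  46–81 → 36 bp
  82–132 then 1–3 → 51 + 3 = 54 bp
Sorted largest to smallest: 54, 36, 31, 11 bp.

54, 36, 31, 11 bp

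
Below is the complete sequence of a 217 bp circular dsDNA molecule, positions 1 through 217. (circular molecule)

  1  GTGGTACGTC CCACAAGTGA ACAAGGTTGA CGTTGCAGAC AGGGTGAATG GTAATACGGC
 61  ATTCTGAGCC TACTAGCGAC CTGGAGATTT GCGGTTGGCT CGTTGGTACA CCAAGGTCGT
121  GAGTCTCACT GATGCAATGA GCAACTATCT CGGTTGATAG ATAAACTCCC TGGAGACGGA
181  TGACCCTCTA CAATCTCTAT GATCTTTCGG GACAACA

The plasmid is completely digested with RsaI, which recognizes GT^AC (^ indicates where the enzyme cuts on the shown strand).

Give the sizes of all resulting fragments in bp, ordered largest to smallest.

115, 102 bp

RsaI sites (GTAC) start at positions 4, 106.
RsaI cuts after base 2 of each site, so after positions 5, 107.
Circular molecule, 2 cuts → 2 fragments:
  6–107 → 102 bp
  108–217 then 1–5 → 110 + 5 = 115 bp
Sorted largest to smallest: 115, 102 bp.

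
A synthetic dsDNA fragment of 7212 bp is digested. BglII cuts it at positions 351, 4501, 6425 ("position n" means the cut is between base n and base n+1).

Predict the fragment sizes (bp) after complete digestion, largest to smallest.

4150, 1924, 787, 351 bp

Linear molecule, 3 cuts → 4 fragments:
  351 − 0 = 351 bp
  4501 − 351 = 4150 bp
  6425 − 4501 = 1924 bp
  7212 − 6425 = 787 bp
Sorted largest to smallest: 4150, 1924, 787, 351 bp.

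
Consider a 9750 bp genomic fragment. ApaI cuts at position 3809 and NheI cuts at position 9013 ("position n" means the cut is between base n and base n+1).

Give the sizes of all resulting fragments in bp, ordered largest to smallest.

5204, 3809, 737 bp

Combined cut positions (sorted): 3809, 9013.
Linear molecule, 2 cuts → 3 fragments:
  3809 − 0 = 3809 bp
  9013 − 3809 = 5204 bp
  9750 − 9013 = 737 bp
Sorted largest to smallest: 5204, 3809, 737 bp.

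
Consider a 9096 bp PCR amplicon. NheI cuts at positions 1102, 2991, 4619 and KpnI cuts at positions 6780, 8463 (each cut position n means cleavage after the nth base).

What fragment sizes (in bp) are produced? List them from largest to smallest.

Combined cut positions (sorted): 1102, 2991, 4619, 6780, 8463.
Linear molecule, 5 cuts → 6 fragments:
  1102 − 0 = 1102 bp
  2991 − 1102 = 1889 bp
  4619 − 2991 = 1628 bp
  6780 − 4619 = 2161 bp
  8463 − 6780 = 1683 bp
  9096 − 8463 = 633 bp
Sorted largest to smallest: 2161, 1889, 1683, 1628, 1102, 633 bp.

2161, 1889, 1683, 1628, 1102, 633 bp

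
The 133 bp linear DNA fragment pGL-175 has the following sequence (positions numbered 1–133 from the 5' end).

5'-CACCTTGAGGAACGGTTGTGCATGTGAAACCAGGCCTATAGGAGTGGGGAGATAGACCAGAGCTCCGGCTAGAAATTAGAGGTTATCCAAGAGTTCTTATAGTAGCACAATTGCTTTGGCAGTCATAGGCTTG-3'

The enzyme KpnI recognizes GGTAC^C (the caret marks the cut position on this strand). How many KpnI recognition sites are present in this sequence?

0

No occurrence of GGTACC is present in the sequence.
KpnI does not cut: 0 sites.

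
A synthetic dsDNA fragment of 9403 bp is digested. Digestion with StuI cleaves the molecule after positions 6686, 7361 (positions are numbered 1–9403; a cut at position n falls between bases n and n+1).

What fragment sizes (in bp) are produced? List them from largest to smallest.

6686, 2042, 675 bp

Linear molecule, 2 cuts → 3 fragments:
  6686 − 0 = 6686 bp
  7361 − 6686 = 675 bp
  9403 − 7361 = 2042 bp
Sorted largest to smallest: 6686, 2042, 675 bp.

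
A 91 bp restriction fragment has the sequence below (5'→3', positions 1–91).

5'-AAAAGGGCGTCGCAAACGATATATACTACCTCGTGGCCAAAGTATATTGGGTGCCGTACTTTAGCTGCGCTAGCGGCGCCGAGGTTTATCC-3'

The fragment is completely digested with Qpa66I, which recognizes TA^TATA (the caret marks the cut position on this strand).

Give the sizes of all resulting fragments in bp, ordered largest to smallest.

70, 21 bp

The Qpa66I site (TATATA) starts at position 20.
Qpa66I cuts after base 2 of each site, so after position 21.
Linear molecule, 1 cut → 2 fragments:
  1–21 → 21 bp
  22–91 → 70 bp
Sorted largest to smallest: 70, 21 bp.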